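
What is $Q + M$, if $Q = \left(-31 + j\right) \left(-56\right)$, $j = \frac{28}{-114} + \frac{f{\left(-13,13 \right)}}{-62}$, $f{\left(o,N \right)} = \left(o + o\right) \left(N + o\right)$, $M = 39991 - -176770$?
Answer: $\frac{12455113}{57} \approx 2.1851 \cdot 10^{5}$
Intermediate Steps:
$M = 216761$ ($M = 39991 + 176770 = 216761$)
$f{\left(o,N \right)} = 2 o \left(N + o\right)$
$j = - \frac{14}{57}$ ($j = \frac{28}{-114} + \frac{2 \left(-13\right) \left(13 - 13\right)}{-62} = 28 \left(- \frac{1}{114}\right) + 2 \left(-13\right) 0 \left(- \frac{1}{62}\right) = - \frac{14}{57} + 0 \left(- \frac{1}{62}\right) = - \frac{14}{57} + 0 = - \frac{14}{57} \approx -0.24561$)
$Q = \frac{99736}{57}$ ($Q = \left(-31 - \frac{14}{57}\right) \left(-56\right) = \left(- \frac{1781}{57}\right) \left(-56\right) = \frac{99736}{57} \approx 1749.8$)
$Q + M = \frac{99736}{57} + 216761 = \frac{12455113}{57}$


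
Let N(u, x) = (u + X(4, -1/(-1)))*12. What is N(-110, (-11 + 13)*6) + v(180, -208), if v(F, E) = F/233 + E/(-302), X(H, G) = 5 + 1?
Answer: -43856972/35183 ≈ -1246.5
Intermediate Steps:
X(H, G) = 6
N(u, x) = 72 + 12*u (N(u, x) = (u + 6)*12 = (6 + u)*12 = 72 + 12*u)
v(F, E) = -E/302 + F/233 (v(F, E) = F*(1/233) + E*(-1/302) = F/233 - E/302 = -E/302 + F/233)
N(-110, (-11 + 13)*6) + v(180, -208) = (72 + 12*(-110)) + (-1/302*(-208) + (1/233)*180) = (72 - 1320) + (104/151 + 180/233) = -1248 + 51412/35183 = -43856972/35183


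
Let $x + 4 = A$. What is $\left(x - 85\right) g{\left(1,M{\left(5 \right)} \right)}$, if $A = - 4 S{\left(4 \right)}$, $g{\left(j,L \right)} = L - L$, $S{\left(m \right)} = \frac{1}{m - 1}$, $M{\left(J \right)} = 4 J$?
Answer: $0$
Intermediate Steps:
$S{\left(m \right)} = \frac{1}{-1 + m}$
$g{\left(j,L \right)} = 0$
$A = - \frac{4}{3}$ ($A = - \frac{4}{-1 + 4} = - \frac{4}{3} \approx -1.3333$)
$x = - \frac{16}{3}$ ($x = -4 - \frac{4}{3} = - \frac{16}{3} \approx -5.3333$)
$\left(x - 85\right) g{\left(1,M{\left(5 \right)} \right)} = \left(- \frac{16}{3} - 85\right) 0 = \left(- \frac{271}{3}\right) 0 = 0$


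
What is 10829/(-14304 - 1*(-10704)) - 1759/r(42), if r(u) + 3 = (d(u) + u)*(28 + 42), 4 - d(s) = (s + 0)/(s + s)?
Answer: -20395139/5727600 ≈ -3.5609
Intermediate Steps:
d(s) = 7/2 (d(s) = 4 - (s + 0)/(s + s) = 4 - s/(2*s) = 4 - s*1/(2*s) = 4 - 1*1/2 = 4 - 1/2 = 7/2)
r(u) = 242 + 70*u (r(u) = -3 + (7/2 + u)*(28 + 42) = -3 + (7/2 + u)*70 = -3 + (245 + 70*u) = 242 + 70*u)
10829/(-14304 - 1*(-10704)) - 1759/r(42) = 10829/(-14304 - 1*(-10704)) - 1759/(242 + 70*42) = 10829/(-14304 + 10704) - 1759/(242 + 2940) = 10829/(-3600) - 1759/3182 = 10829*(-1/3600) - 1759*1/3182 = -10829/3600 - 1759/3182 = -20395139/5727600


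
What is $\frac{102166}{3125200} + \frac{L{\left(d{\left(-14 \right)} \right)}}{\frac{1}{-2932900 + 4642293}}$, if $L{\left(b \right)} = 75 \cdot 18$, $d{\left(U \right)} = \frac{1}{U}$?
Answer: $\frac{3605981627481083}{1562600} \approx 2.3077 \cdot 10^{9}$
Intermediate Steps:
$L{\left(b \right)} = 1350$
$\frac{102166}{3125200} + \frac{L{\left(d{\left(-14 \right)} \right)}}{\frac{1}{-2932900 + 4642293}} = \frac{102166}{3125200} + \frac{1350}{\frac{1}{-2932900 + 4642293}} = 102166 \cdot \frac{1}{3125200} + \frac{1350}{\frac{1}{1709393}} = \frac{51083}{1562600} + 1350 \frac{1}{\frac{1}{1709393}} = \frac{51083}{1562600} + 1350 \cdot 1709393 = \frac{51083}{1562600} + 2307680550 = \frac{3605981627481083}{1562600}$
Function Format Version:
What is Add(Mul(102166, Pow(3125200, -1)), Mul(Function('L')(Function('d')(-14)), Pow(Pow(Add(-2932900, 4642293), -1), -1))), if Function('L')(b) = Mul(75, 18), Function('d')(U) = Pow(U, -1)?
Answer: Rational(3605981627481083, 1562600) ≈ 2.3077e+9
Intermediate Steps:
Function('L')(b) = 1350
Add(Mul(102166, Pow(3125200, -1)), Mul(Function('L')(Function('d')(-14)), Pow(Pow(Add(-2932900, 4642293), -1), -1))) = Add(Mul(102166, Pow(3125200, -1)), Mul(1350, Pow(Pow(Add(-2932900, 4642293), -1), -1))) = Add(Mul(102166, Rational(1, 3125200)), Mul(1350, Pow(Pow(1709393, -1), -1))) = Add(Rational(51083, 1562600), Mul(1350, Pow(Rational(1, 1709393), -1))) = Add(Rational(51083, 1562600), Mul(1350, 1709393)) = Add(Rational(51083, 1562600), 2307680550) = Rational(3605981627481083, 1562600)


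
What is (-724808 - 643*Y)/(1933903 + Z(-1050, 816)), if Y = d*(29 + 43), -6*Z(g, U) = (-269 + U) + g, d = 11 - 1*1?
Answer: -7126608/11603921 ≈ -0.61415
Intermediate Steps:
d = 10 (d = 11 - 1 = 10)
Z(g, U) = 269/6 - U/6 - g/6 (Z(g, U) = -((-269 + U) + g)/6 = -(-269 + U + g)/6 = 269/6 - U/6 - g/6)
Y = 720 (Y = 10*(29 + 43) = 10*72 = 720)
(-724808 - 643*Y)/(1933903 + Z(-1050, 816)) = (-724808 - 643*720)/(1933903 + (269/6 - 1/6*816 - 1/6*(-1050))) = (-724808 - 462960)/(1933903 + (269/6 - 136 + 175)) = -1187768/(1933903 + 503/6) = -1187768/11603921/6 = -1187768*6/11603921 = -7126608/11603921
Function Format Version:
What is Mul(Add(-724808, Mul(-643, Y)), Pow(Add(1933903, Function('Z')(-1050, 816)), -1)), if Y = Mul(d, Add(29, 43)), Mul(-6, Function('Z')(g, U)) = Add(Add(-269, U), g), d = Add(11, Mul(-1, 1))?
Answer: Rational(-7126608, 11603921) ≈ -0.61415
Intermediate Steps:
d = 10 (d = Add(11, -1) = 10)
Function('Z')(g, U) = Add(Rational(269, 6), Mul(Rational(-1, 6), U), Mul(Rational(-1, 6), g)) (Function('Z')(g, U) = Mul(Rational(-1, 6), Add(Add(-269, U), g)) = Mul(Rational(-1, 6), Add(-269, U, g)) = Add(Rational(269, 6), Mul(Rational(-1, 6), U), Mul(Rational(-1, 6), g)))
Y = 720 (Y = Mul(10, Add(29, 43)) = Mul(10, 72) = 720)
Mul(Add(-724808, Mul(-643, Y)), Pow(Add(1933903, Function('Z')(-1050, 816)), -1)) = Mul(Add(-724808, Mul(-643, 720)), Pow(Add(1933903, Add(Rational(269, 6), Mul(Rational(-1, 6), 816), Mul(Rational(-1, 6), -1050))), -1)) = Mul(Add(-724808, -462960), Pow(Add(1933903, Add(Rational(269, 6), -136, 175)), -1)) = Mul(-1187768, Pow(Add(1933903, Rational(503, 6)), -1)) = Mul(-1187768, Pow(Rational(11603921, 6), -1)) = Mul(-1187768, Rational(6, 11603921)) = Rational(-7126608, 11603921)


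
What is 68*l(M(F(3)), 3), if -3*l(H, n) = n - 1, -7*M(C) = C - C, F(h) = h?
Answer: -136/3 ≈ -45.333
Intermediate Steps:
M(C) = 0 (M(C) = -(C - C)/7 = -1/7*0 = 0)
l(H, n) = 1/3 - n/3 (l(H, n) = -(n - 1)/3 = -(-1 + n)/3 = 1/3 - n/3)
68*l(M(F(3)), 3) = 68*(1/3 - 1/3*3) = 68*(1/3 - 1) = 68*(-2/3) = -136/3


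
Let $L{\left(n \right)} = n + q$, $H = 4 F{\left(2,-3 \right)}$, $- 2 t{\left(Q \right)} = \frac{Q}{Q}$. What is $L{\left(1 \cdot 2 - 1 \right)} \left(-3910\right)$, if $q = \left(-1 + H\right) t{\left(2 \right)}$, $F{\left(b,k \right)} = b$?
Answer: $9775$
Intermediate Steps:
$t{\left(Q \right)} = - \frac{1}{2}$ ($t{\left(Q \right)} = - \frac{Q \frac{1}{Q}}{2} = \left(- \frac{1}{2}\right) 1 = - \frac{1}{2}$)
$H = 8$ ($H = 4 \cdot 2 = 8$)
$q = - \frac{7}{2}$ ($q = \left(-1 + 8\right) \left(- \frac{1}{2}\right) = 7 \left(- \frac{1}{2}\right) = - \frac{7}{2} \approx -3.5$)
$L{\left(n \right)} = - \frac{7}{2} + n$ ($L{\left(n \right)} = n - \frac{7}{2} = - \frac{7}{2} + n$)
$L{\left(1 \cdot 2 - 1 \right)} \left(-3910\right) = \left(- \frac{7}{2} + \left(1 \cdot 2 - 1\right)\right) \left(-3910\right) = \left(- \frac{7}{2} + \left(2 - 1\right)\right) \left(-3910\right) = \left(- \frac{7}{2} + 1\right) \left(-3910\right) = \left(- \frac{5}{2}\right) \left(-3910\right) = 9775$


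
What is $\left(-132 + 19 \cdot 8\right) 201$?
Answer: $4020$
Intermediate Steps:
$\left(-132 + 19 \cdot 8\right) 201 = \left(-132 + 152\right) 201 = 20 \cdot 201 = 4020$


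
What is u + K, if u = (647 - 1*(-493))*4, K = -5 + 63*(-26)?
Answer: 2917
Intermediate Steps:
K = -1643 (K = -5 - 1638 = -1643)
u = 4560 (u = (647 + 493)*4 = 1140*4 = 4560)
u + K = 4560 - 1643 = 2917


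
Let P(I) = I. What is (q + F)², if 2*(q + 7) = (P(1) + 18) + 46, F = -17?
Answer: 289/4 ≈ 72.250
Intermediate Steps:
q = 51/2 (q = -7 + ((1 + 18) + 46)/2 = -7 + (19 + 46)/2 = -7 + (½)*65 = -7 + 65/2 = 51/2 ≈ 25.500)
(q + F)² = (51/2 - 17)² = (17/2)² = 289/4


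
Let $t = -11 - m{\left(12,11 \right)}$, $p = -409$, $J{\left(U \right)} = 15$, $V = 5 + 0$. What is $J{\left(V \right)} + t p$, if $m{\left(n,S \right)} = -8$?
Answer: $1242$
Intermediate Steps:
$V = 5$
$t = -3$ ($t = -11 - -8 = -11 + 8 = -3$)
$J{\left(V \right)} + t p = 15 - -1227 = 15 + 1227 = 1242$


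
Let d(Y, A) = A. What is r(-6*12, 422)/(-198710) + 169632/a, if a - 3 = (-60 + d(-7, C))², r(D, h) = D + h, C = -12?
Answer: 59132911/1808261 ≈ 32.702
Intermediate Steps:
a = 5187 (a = 3 + (-60 - 12)² = 3 + (-72)² = 3 + 5184 = 5187)
r(-6*12, 422)/(-198710) + 169632/a = (-6*12 + 422)/(-198710) + 169632/5187 = (-72 + 422)*(-1/198710) + 169632*(1/5187) = 350*(-1/198710) + 2976/91 = -35/19871 + 2976/91 = 59132911/1808261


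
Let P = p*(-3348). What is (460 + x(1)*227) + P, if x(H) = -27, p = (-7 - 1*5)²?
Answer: -487781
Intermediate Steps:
p = 144 (p = (-7 - 5)² = (-12)² = 144)
P = -482112 (P = 144*(-3348) = -482112)
(460 + x(1)*227) + P = (460 - 27*227) - 482112 = (460 - 6129) - 482112 = -5669 - 482112 = -487781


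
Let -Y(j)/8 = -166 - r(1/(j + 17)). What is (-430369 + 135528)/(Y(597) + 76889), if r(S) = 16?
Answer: -294841/78345 ≈ -3.7634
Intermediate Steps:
Y(j) = 1456 (Y(j) = -8*(-166 - 1*16) = -8*(-166 - 16) = -8*(-182) = 1456)
(-430369 + 135528)/(Y(597) + 76889) = (-430369 + 135528)/(1456 + 76889) = -294841/78345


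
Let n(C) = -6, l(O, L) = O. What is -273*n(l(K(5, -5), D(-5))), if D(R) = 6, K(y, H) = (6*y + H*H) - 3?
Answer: 1638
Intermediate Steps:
K(y, H) = -3 + H² + 6*y (K(y, H) = (6*y + H²) - 3 = (H² + 6*y) - 3 = -3 + H² + 6*y)
-273*n(l(K(5, -5), D(-5))) = -273*(-6) = 1638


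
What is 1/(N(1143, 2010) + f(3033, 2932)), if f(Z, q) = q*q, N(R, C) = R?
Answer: 1/8597767 ≈ 1.1631e-7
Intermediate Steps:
f(Z, q) = q²
1/(N(1143, 2010) + f(3033, 2932)) = 1/(1143 + 2932²) = 1/(1143 + 8596624) = 1/8597767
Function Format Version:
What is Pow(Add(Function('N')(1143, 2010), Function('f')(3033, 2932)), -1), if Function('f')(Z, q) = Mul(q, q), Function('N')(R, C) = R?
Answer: Rational(1, 8597767) ≈ 1.1631e-7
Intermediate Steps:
Function('f')(Z, q) = Pow(q, 2)
Pow(Add(Function('N')(1143, 2010), Function('f')(3033, 2932)), -1) = Pow(Add(1143, Pow(2932, 2)), -1) = Pow(Add(1143, 8596624), -1) = Pow(8597767, -1) = Rational(1, 8597767)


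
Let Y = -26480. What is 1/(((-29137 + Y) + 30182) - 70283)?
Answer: -1/95718 ≈ -1.0447e-5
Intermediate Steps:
1/(((-29137 + Y) + 30182) - 70283) = 1/(((-29137 - 26480) + 30182) - 70283) = 1/((-55617 + 30182) - 70283) = 1/(-25435 - 70283) = 1/(-95718) = -1/95718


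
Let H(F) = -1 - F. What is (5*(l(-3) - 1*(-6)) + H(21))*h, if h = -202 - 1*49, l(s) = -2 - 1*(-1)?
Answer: -753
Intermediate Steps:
l(s) = -1 (l(s) = -2 + 1 = -1)
h = -251 (h = -202 - 49 = -251)
(5*(l(-3) - 1*(-6)) + H(21))*h = (5*(-1 - 1*(-6)) + (-1 - 1*21))*(-251) = (5*(-1 + 6) + (-1 - 21))*(-251) = (5*5 - 22)*(-251) = (25 - 22)*(-251) = 3*(-251) = -753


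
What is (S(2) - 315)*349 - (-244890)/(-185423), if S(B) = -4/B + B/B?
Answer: -20449435022/185423 ≈ -1.1029e+5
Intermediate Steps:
S(B) = 1 - 4/B (S(B) = -4/B + 1 = 1 - 4/B)
(S(2) - 315)*349 - (-244890)/(-185423) = ((-4 + 2)/2 - 315)*349 - (-244890)/(-185423) = ((½)*(-2) - 315)*349 - (-244890)*(-1)/185423 = (-1 - 315)*349 - 1*244890/185423 = -316*349 - 244890/185423 = -110284 - 244890/185423 = -20449435022/185423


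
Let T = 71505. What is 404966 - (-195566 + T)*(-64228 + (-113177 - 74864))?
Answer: -31296339443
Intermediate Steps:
404966 - (-195566 + T)*(-64228 + (-113177 - 74864)) = 404966 - (-195566 + 71505)*(-64228 + (-113177 - 74864)) = 404966 - (-124061)*(-64228 - 188041) = 404966 - (-124061)*(-252269) = 404966 - 1*31296744409 = 404966 - 31296744409 = -31296339443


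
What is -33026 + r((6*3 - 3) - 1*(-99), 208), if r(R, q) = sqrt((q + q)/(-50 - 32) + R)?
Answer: -33026 + sqrt(183106)/41 ≈ -33016.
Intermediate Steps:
r(R, q) = sqrt(R - q/41) (r(R, q) = sqrt((2*q)/(-82) + R) = sqrt((2*q)*(-1/82) + R) = sqrt(-q/41 + R) = sqrt(R - q/41))
-33026 + r((6*3 - 3) - 1*(-99), 208) = -33026 + sqrt(-41*208 + 1681*((6*3 - 3) - 1*(-99)))/41 = -33026 + sqrt(-8528 + 1681*((18 - 3) + 99))/41 = -33026 + sqrt(-8528 + 1681*(15 + 99))/41 = -33026 + sqrt(-8528 + 1681*114)/41 = -33026 + sqrt(-8528 + 191634)/41 = -33026 + sqrt(183106)/41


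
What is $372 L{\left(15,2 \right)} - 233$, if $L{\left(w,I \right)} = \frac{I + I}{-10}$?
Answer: $- \frac{1909}{5} \approx -381.8$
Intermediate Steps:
$L{\left(w,I \right)} = - \frac{I}{5}$ ($L{\left(w,I \right)} = 2 I \left(- \frac{1}{10}\right) = - \frac{I}{5}$)
$372 L{\left(15,2 \right)} - 233 = 372 \left(\left(- \frac{1}{5}\right) 2\right) - 233 = 372 \left(- \frac{2}{5}\right) - 233 = - \frac{744}{5} - 233 = - \frac{1909}{5}$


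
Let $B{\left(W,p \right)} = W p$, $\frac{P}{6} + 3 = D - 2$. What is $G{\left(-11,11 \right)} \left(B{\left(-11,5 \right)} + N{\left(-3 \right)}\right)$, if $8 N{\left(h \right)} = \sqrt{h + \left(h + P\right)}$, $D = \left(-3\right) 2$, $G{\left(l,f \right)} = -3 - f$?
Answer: $770 - \frac{21 i \sqrt{2}}{2} \approx 770.0 - 14.849 i$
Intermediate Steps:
$D = -6$
$P = -66$ ($P = -18 + 6 \left(-6 - 2\right) = -18 + 6 \left(-8\right) = -18 - 48 = -66$)
$N{\left(h \right)} = \frac{\sqrt{-66 + 2 h}}{8}$ ($N{\left(h \right)} = \frac{\sqrt{h + \left(h - 66\right)}}{8} = \frac{\sqrt{h + \left(-66 + h\right)}}{8} = \frac{\sqrt{-66 + 2 h}}{8}$)
$G{\left(-11,11 \right)} \left(B{\left(-11,5 \right)} + N{\left(-3 \right)}\right) = \left(-3 - 11\right) \left(\left(-11\right) 5 + \frac{\sqrt{-66 + 2 \left(-3\right)}}{8}\right) = \left(-3 - 11\right) \left(-55 + \frac{\sqrt{-66 - 6}}{8}\right) = - 14 \left(-55 + \frac{\sqrt{-72}}{8}\right) = - 14 \left(-55 + \frac{6 i \sqrt{2}}{8}\right) = - 14 \left(-55 + \frac{3 i \sqrt{2}}{4}\right) = 770 - \frac{21 i \sqrt{2}}{2}$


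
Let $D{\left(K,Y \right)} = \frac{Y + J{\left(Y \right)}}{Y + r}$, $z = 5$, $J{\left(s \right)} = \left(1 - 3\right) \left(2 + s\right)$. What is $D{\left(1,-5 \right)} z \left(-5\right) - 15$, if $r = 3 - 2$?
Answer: $- \frac{35}{4} \approx -8.75$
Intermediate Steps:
$J{\left(s \right)} = -4 - 2 s$ ($J{\left(s \right)} = - 2 \left(2 + s\right) = -4 - 2 s$)
$r = 1$ ($r = 3 - 2 = 1$)
$D{\left(K,Y \right)} = \frac{-4 - Y}{1 + Y}$ ($D{\left(K,Y \right)} = \frac{Y - \left(4 + 2 Y\right)}{Y + 1} = \frac{-4 - Y}{1 + Y}$)
$D{\left(1,-5 \right)} z \left(-5\right) - 15 = \frac{-4 - -5}{1 - 5} \cdot 5 \left(-5\right) - 15 = \frac{-4 + 5}{-4} \left(-25\right) - 15 = \left(- \frac{1}{4}\right) 1 \left(-25\right) - 15 = \left(- \frac{1}{4}\right) \left(-25\right) - 15 = \frac{25}{4} - 15 = - \frac{35}{4}$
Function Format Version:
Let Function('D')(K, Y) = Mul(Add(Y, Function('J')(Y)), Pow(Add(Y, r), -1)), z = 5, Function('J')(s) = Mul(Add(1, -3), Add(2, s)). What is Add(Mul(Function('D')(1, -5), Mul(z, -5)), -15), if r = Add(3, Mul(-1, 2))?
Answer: Rational(-35, 4) ≈ -8.7500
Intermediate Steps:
Function('J')(s) = Add(-4, Mul(-2, s)) (Function('J')(s) = Mul(-2, Add(2, s)) = Add(-4, Mul(-2, s)))
r = 1 (r = Add(3, -2) = 1)
Function('D')(K, Y) = Mul(Pow(Add(1, Y), -1), Add(-4, Mul(-1, Y))) (Function('D')(K, Y) = Mul(Add(Y, Add(-4, Mul(-2, Y))), Pow(Add(Y, 1), -1)) = Mul(Add(-4, Mul(-1, Y)), Pow(Add(1, Y), -1)) = Mul(Pow(Add(1, Y), -1), Add(-4, Mul(-1, Y))))
Add(Mul(Function('D')(1, -5), Mul(z, -5)), -15) = Add(Mul(Mul(Pow(Add(1, -5), -1), Add(-4, Mul(-1, -5))), Mul(5, -5)), -15) = Add(Mul(Mul(Pow(-4, -1), Add(-4, 5)), -25), -15) = Add(Mul(Mul(Rational(-1, 4), 1), -25), -15) = Add(Mul(Rational(-1, 4), -25), -15) = Add(Rational(25, 4), -15) = Rational(-35, 4)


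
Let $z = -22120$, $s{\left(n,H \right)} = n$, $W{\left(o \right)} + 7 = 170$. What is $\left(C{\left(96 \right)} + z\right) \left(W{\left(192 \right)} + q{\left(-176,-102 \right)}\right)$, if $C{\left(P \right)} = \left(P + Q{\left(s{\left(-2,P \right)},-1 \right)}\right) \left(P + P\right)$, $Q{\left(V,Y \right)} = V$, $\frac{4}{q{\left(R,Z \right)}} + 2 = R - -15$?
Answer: $- \frac{108172680}{163} \approx -6.6364 \cdot 10^{5}$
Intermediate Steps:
$W{\left(o \right)} = 163$ ($W{\left(o \right)} = -7 + 170 = 163$)
$q{\left(R,Z \right)} = \frac{4}{13 + R}$ ($q{\left(R,Z \right)} = \frac{4}{-2 + \left(R - -15\right)} = \frac{4}{-2 + \left(R + 15\right)} = \frac{4}{-2 + \left(15 + R\right)} = \frac{4}{13 + R}$)
$C{\left(P \right)} = 2 P \left(-2 + P\right)$ ($C{\left(P \right)} = \left(P - 2\right) \left(P + P\right) = \left(-2 + P\right) 2 P = 2 P \left(-2 + P\right)$)
$\left(C{\left(96 \right)} + z\right) \left(W{\left(192 \right)} + q{\left(-176,-102 \right)}\right) = \left(2 \cdot 96 \left(-2 + 96\right) - 22120\right) \left(163 + \frac{4}{13 - 176}\right) = \left(2 \cdot 96 \cdot 94 - 22120\right) \left(163 + \frac{4}{-163}\right) = \left(18048 - 22120\right) \left(163 + 4 \left(- \frac{1}{163}\right)\right) = - 4072 \left(163 - \frac{4}{163}\right) = \left(-4072\right) \frac{26565}{163} = - \frac{108172680}{163}$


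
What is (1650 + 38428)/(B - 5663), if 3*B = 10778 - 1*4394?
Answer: -40078/3535 ≈ -11.337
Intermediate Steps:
B = 2128 (B = (10778 - 1*4394)/3 = (10778 - 4394)/3 = (1/3)*6384 = 2128)
(1650 + 38428)/(B - 5663) = (1650 + 38428)/(2128 - 5663) = 40078/(-3535) = 40078*(-1/3535) = -40078/3535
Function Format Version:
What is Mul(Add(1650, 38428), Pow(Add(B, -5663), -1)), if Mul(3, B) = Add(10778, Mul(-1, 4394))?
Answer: Rational(-40078, 3535) ≈ -11.337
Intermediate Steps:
B = 2128 (B = Mul(Rational(1, 3), Add(10778, Mul(-1, 4394))) = Mul(Rational(1, 3), Add(10778, -4394)) = Mul(Rational(1, 3), 6384) = 2128)
Mul(Add(1650, 38428), Pow(Add(B, -5663), -1)) = Mul(Add(1650, 38428), Pow(Add(2128, -5663), -1)) = Mul(40078, Pow(-3535, -1)) = Mul(40078, Rational(-1, 3535)) = Rational(-40078, 3535)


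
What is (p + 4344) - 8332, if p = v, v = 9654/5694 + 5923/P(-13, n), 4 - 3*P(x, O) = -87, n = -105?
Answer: -25183884/6643 ≈ -3791.0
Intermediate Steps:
P(x, O) = 91/3 (P(x, O) = 4/3 - 1/3*(-87) = 4/3 + 29 = 91/3)
v = 1308400/6643 (v = 9654/5694 + 5923/(91/3) = 9654*(1/5694) + 5923*(3/91) = 1609/949 + 17769/91 = 1308400/6643 ≈ 196.96)
p = 1308400/6643 ≈ 196.96
(p + 4344) - 8332 = (1308400/6643 + 4344) - 8332 = 30165592/6643 - 8332 = -25183884/6643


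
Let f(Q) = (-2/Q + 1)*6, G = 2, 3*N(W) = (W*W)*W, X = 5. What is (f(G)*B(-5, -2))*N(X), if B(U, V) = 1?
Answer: 0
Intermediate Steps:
N(W) = W³/3 (N(W) = ((W*W)*W)/3 = (W²*W)/3 = W³/3)
f(Q) = 6 - 12/Q (f(Q) = (1 - 2/Q)*6 = 6 - 12/Q)
(f(G)*B(-5, -2))*N(X) = ((6 - 12/2)*1)*((⅓)*5³) = ((6 - 12*½)*1)*((⅓)*125) = ((6 - 6)*1)*(125/3) = (0*1)*(125/3) = 0*(125/3) = 0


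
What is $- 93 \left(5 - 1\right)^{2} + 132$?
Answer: $-1356$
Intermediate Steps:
$- 93 \left(5 - 1\right)^{2} + 132 = - 93 \cdot 4^{2} + 132 = \left(-93\right) 16 + 132 = -1488 + 132 = -1356$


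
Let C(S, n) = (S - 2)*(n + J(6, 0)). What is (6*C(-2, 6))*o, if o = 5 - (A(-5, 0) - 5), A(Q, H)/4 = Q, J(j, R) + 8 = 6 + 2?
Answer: -4320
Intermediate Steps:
J(j, R) = 0 (J(j, R) = -8 + (6 + 2) = -8 + 8 = 0)
A(Q, H) = 4*Q
C(S, n) = n*(-2 + S) (C(S, n) = (S - 2)*(n + 0) = (-2 + S)*n = n*(-2 + S))
o = 30 (o = 5 - (4*(-5) - 5) = 5 - (-20 - 5) = 5 - 1*(-25) = 5 + 25 = 30)
(6*C(-2, 6))*o = (6*(6*(-2 - 2)))*30 = (6*(6*(-4)))*30 = (6*(-24))*30 = -144*30 = -4320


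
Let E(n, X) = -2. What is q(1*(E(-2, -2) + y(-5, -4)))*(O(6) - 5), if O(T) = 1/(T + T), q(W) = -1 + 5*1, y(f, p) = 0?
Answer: -59/3 ≈ -19.667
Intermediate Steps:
q(W) = 4 (q(W) = -1 + 5 = 4)
O(T) = 1/(2*T)
q(1*(E(-2, -2) + y(-5, -4)))*(O(6) - 5) = 4*((½)/6 - 5) = 4*((½)*(⅙) - 5) = 4*(1/12 - 5) = 4*(-59/12) = -59/3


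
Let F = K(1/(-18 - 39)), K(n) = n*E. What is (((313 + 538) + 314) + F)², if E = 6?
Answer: 489869689/361 ≈ 1.3570e+6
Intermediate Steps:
K(n) = 6*n (K(n) = n*6 = 6*n)
F = -2/19 (F = 6/(-18 - 39) = 6/(-57) = 6*(-1/57) = -2/19 ≈ -0.10526)
(((313 + 538) + 314) + F)² = (((313 + 538) + 314) - 2/19)² = ((851 + 314) - 2/19)² = (1165 - 2/19)² = (22133/19)² = 489869689/361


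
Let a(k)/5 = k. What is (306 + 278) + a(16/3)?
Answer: 1832/3 ≈ 610.67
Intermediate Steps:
a(k) = 5*k
(306 + 278) + a(16/3) = (306 + 278) + 5*(16/3) = 584 + 5*(16*(⅓)) = 584 + 5*(16/3) = 584 + 80/3 = 1832/3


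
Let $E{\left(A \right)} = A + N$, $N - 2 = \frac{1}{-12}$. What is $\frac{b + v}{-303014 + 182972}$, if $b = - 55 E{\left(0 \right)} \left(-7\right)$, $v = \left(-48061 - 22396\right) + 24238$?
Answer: $\frac{545773}{1440504} \approx 0.37888$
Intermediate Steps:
$v = -46219$ ($v = -70457 + 24238 = -46219$)
$N = \frac{23}{12}$ ($N = 2 + \frac{1}{-12} = 2 - \frac{1}{12} = \frac{23}{12} \approx 1.9167$)
$E{\left(A \right)} = \frac{23}{12} + A$ ($E{\left(A \right)} = A + \frac{23}{12} = \frac{23}{12} + A$)
$b = \frac{8855}{12}$ ($b = - 55 \left(\frac{23}{12} + 0\right) \left(-7\right) = - 55 \cdot \frac{23}{12} \left(-7\right) = \left(-55\right) \left(- \frac{161}{12}\right) = \frac{8855}{12} \approx 737.92$)
$\frac{b + v}{-303014 + 182972} = \frac{\frac{8855}{12} - 46219}{-303014 + 182972} = - \frac{545773}{12 \left(-120042\right)} = \left(- \frac{545773}{12}\right) \left(- \frac{1}{120042}\right) = \frac{545773}{1440504}$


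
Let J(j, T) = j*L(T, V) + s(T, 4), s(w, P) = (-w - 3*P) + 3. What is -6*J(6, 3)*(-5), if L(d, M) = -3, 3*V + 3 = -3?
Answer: -900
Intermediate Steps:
V = -2 (V = -1 + (1/3)*(-3) = -1 - 1 = -2)
s(w, P) = 3 - w - 3*P
J(j, T) = -9 - T - 3*j (J(j, T) = j*(-3) + (3 - T - 3*4) = -3*j + (3 - T - 12) = -3*j + (-9 - T) = -9 - T - 3*j)
-6*J(6, 3)*(-5) = -6*(-9 - 1*3 - 3*6)*(-5) = -6*(-9 - 3 - 18)*(-5) = -6*(-30)*(-5) = 180*(-5) = -900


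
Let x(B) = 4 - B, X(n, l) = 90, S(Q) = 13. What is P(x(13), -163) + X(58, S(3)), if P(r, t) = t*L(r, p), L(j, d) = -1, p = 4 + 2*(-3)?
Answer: 253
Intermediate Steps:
p = -2 (p = 4 - 6 = -2)
P(r, t) = -t (P(r, t) = t*(-1) = -t)
P(x(13), -163) + X(58, S(3)) = -1*(-163) + 90 = 163 + 90 = 253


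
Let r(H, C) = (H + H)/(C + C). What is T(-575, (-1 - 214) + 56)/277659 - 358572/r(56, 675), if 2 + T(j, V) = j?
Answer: -16800875380553/3887226 ≈ -4.3221e+6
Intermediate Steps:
T(j, V) = -2 + j
r(H, C) = H/C (r(H, C) = (2*H)/((2*C)) = (2*H)*(1/(2*C)) = H/C)
T(-575, (-1 - 214) + 56)/277659 - 358572/r(56, 675) = (-2 - 575)/277659 - 358572/(56/675) = -577*1/277659 - 358572/(56*(1/675)) = -577/277659 - 358572/56/675 = -577/277659 - 358572*675/56 = -577/277659 - 60509025/14 = -16800875380553/3887226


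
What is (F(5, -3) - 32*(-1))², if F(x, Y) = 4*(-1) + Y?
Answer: 625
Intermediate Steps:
F(x, Y) = -4 + Y
(F(5, -3) - 32*(-1))² = ((-4 - 3) - 32*(-1))² = (-7 + 32)² = 25² = 625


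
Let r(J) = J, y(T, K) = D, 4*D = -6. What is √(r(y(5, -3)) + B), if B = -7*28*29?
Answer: I*√22742/2 ≈ 75.402*I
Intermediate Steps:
B = -5684 (B = -196*29 = -5684)
D = -3/2 (D = (¼)*(-6) = -3/2 ≈ -1.5000)
y(T, K) = -3/2
√(r(y(5, -3)) + B) = √(-3/2 - 5684) = √(-11371/2) = I*√22742/2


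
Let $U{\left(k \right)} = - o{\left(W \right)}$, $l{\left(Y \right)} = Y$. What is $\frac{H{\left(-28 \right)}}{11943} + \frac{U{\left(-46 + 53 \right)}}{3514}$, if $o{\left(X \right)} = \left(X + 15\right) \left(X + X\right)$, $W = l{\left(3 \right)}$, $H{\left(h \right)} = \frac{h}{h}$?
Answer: $- \frac{643165}{20983851} \approx -0.03065$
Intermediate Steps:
$H{\left(h \right)} = 1$
$W = 3$
$o{\left(X \right)} = 2 X \left(15 + X\right)$ ($o{\left(X \right)} = \left(15 + X\right) 2 X = 2 X \left(15 + X\right)$)
$U{\left(k \right)} = -108$ ($U{\left(k \right)} = - 2 \cdot 3 \left(15 + 3\right) = - 2 \cdot 3 \cdot 18 = \left(-1\right) 108 = -108$)
$\frac{H{\left(-28 \right)}}{11943} + \frac{U{\left(-46 + 53 \right)}}{3514} = 1 \cdot \frac{1}{11943} - \frac{108}{3514} = 1 \cdot \frac{1}{11943} - \frac{54}{1757} = \frac{1}{11943} - \frac{54}{1757} = - \frac{643165}{20983851}$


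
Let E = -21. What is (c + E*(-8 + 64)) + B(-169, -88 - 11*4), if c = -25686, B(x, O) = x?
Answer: -27031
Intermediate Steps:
(c + E*(-8 + 64)) + B(-169, -88 - 11*4) = (-25686 - 21*(-8 + 64)) - 169 = (-25686 - 21*56) - 169 = (-25686 - 1176) - 169 = -26862 - 169 = -27031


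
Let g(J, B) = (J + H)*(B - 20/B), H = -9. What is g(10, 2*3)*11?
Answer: 88/3 ≈ 29.333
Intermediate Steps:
g(J, B) = (-9 + J)*(B - 20/B) (g(J, B) = (J - 9)*(B - 20/B) = (-9 + J)*(B - 20/B))
g(10, 2*3)*11 = ((180 - 20*10 + (2*3)²*(-9 + 10))/((2*3)))*11 = ((180 - 200 + 6²*1)/6)*11 = ((180 - 200 + 36*1)/6)*11 = ((180 - 200 + 36)/6)*11 = ((⅙)*16)*11 = (8/3)*11 = 88/3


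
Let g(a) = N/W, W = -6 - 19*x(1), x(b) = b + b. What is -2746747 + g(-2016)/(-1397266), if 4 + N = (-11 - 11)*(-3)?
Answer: -84434596261413/30739852 ≈ -2.7467e+6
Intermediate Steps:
x(b) = 2*b
N = 62 (N = -4 + (-11 - 11)*(-3) = -4 - 22*(-3) = -4 + 66 = 62)
W = -44 (W = -6 - 38 = -44)
g(a) = -31/22 (g(a) = 62/(-44) = 62*(-1/44) = -31/22)
-2746747 + g(-2016)/(-1397266) = -2746747 - 31/22/(-1397266) = -2746747 - 31/22*(-1/1397266) = -2746747 + 31/30739852 = -84434596261413/30739852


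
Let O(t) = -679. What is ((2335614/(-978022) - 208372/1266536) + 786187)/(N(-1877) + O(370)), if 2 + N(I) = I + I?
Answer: -121730841426290477/686704352299690 ≈ -177.27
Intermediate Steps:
N(I) = -2 + 2*I (N(I) = -2 + (I + I) = -2 + 2*I)
((2335614/(-978022) - 208372/1266536) + 786187)/(N(-1877) + O(370)) = ((2335614/(-978022) - 208372/1266536) + 786187)/((-2 + 2*(-1877)) - 679) = ((2335614*(-1/978022) - 208372*1/1266536) + 786187)/((-2 - 3754) - 679) = ((-1167807/489011 - 52093/316634) + 786187)/(-3756 - 679) = (-395241451661/154837508974 + 786187)/(-4435) = (121730841426290477/154837508974)*(-1/4435) = -121730841426290477/686704352299690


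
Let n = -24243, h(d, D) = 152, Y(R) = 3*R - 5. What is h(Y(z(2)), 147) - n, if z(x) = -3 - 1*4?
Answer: 24395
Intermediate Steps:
z(x) = -7 (z(x) = -3 - 4 = -7)
Y(R) = -5 + 3*R
h(Y(z(2)), 147) - n = 152 - 1*(-24243) = 152 + 24243 = 24395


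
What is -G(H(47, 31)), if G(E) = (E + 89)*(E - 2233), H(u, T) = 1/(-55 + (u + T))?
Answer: 105181184/529 ≈ 1.9883e+5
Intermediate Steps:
H(u, T) = 1/(-55 + T + u) (H(u, T) = 1/(-55 + (T + u)) = 1/(-55 + T + u))
G(E) = (-2233 + E)*(89 + E) (G(E) = (89 + E)*(-2233 + E) = (-2233 + E)*(89 + E))
-G(H(47, 31)) = -(-198737 + (1/(-55 + 31 + 47))² - 2144/(-55 + 31 + 47)) = -(-198737 + (1/23)² - 2144/23) = -(-198737 + (1/23)² - 2144*1/23) = -(-198737 + 1/529 - 2144/23) = -1*(-105181184/529) = 105181184/529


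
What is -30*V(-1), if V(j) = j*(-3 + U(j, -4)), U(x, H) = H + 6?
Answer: -30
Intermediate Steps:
U(x, H) = 6 + H
V(j) = -j (V(j) = j*(-3 + (6 - 4)) = j*(-3 + 2) = j*(-1) = -j)
-30*V(-1) = -(-30)*(-1) = -30*1 = -30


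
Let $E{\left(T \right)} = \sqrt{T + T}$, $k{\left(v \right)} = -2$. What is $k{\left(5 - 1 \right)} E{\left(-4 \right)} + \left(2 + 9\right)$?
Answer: $11 - 4 i \sqrt{2} \approx 11.0 - 5.6569 i$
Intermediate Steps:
$E{\left(T \right)} = \sqrt{2} \sqrt{T}$ ($E{\left(T \right)} = \sqrt{2 T} = \sqrt{2} \sqrt{T}$)
$k{\left(5 - 1 \right)} E{\left(-4 \right)} + \left(2 + 9\right) = - 2 \sqrt{2} \sqrt{-4} + \left(2 + 9\right) = - 2 \sqrt{2} \cdot 2 i + 11 = - 2 \cdot 2 i \sqrt{2} + 11 = - 4 i \sqrt{2} + 11 = 11 - 4 i \sqrt{2}$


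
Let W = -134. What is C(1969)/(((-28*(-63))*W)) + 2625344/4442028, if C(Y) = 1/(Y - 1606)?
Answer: 18772191108487/31762161518472 ≈ 0.59102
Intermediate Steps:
C(Y) = 1/(-1606 + Y)
C(1969)/(((-28*(-63))*W)) + 2625344/4442028 = 1/((-1606 + 1969)*((-28*(-63)*(-134)))) + 2625344/4442028 = 1/(363*((1764*(-134)))) + 2625344*(1/4442028) = (1/363)/(-236376) + 656336/1110507 = (1/363)*(-1/236376) + 656336/1110507 = -1/85804488 + 656336/1110507 = 18772191108487/31762161518472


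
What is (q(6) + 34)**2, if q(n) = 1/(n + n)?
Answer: 167281/144 ≈ 1161.7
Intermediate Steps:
q(n) = 1/(2*n)
(q(6) + 34)**2 = ((1/2)/6 + 34)**2 = ((1/2)*(1/6) + 34)**2 = (1/12 + 34)**2 = (409/12)**2 = 167281/144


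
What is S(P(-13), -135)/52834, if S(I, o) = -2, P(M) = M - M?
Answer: -1/26417 ≈ -3.7854e-5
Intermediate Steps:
P(M) = 0
S(P(-13), -135)/52834 = -2/52834 = -2*1/52834 = -1/26417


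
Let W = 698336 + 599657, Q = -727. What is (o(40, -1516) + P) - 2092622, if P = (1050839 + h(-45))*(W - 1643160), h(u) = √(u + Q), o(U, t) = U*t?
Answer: -362717098375 - 690334*I*√193 ≈ -3.6272e+11 - 9.5904e+6*I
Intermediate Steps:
W = 1297993
h(u) = √(-727 + u) (h(u) = √(u - 727) = √(-727 + u))
P = -362714945113 - 690334*I*√193 (P = (1050839 + √(-727 - 45))*(1297993 - 1643160) = (1050839 + √(-772))*(-345167) = (1050839 + 2*I*√193)*(-345167) = -362714945113 - 690334*I*√193 ≈ -3.6272e+11 - 9.5904e+6*I)
(o(40, -1516) + P) - 2092622 = (40*(-1516) + (-362714945113 - 690334*I*√193)) - 2092622 = (-60640 + (-362714945113 - 690334*I*√193)) - 2092622 = (-362715005753 - 690334*I*√193) - 2092622 = -362717098375 - 690334*I*√193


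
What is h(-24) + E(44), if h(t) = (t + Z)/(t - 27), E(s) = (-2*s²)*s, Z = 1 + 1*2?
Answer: -2896249/17 ≈ -1.7037e+5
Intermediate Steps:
Z = 3 (Z = 1 + 2 = 3)
E(s) = -2*s³
h(t) = (3 + t)/(-27 + t) (h(t) = (t + 3)/(t - 27) = (3 + t)/(-27 + t))
h(-24) + E(44) = (3 - 24)/(-27 - 24) - 2*44³ = -21/(-51) - 2*85184 = -1/51*(-21) - 170368 = 7/17 - 170368 = -2896249/17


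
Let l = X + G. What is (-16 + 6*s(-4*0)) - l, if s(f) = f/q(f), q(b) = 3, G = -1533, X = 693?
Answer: 824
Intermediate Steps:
s(f) = f/3
l = -840 (l = 693 - 1533 = -840)
(-16 + 6*s(-4*0)) - l = (-16 + 6*((-4*0)/3)) - 1*(-840) = (-16 + 6*((1/3)*0)) + 840 = (-16 + 6*0) + 840 = (-16 + 0) + 840 = -16 + 840 = 824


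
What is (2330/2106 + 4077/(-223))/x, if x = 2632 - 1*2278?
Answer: -2016643/41562963 ≈ -0.048520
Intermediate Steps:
x = 354 (x = 2632 - 2278 = 354)
(2330/2106 + 4077/(-223))/x = (2330/2106 + 4077/(-223))/354 = (2330*(1/2106) + 4077*(-1/223))*(1/354) = (1165/1053 - 4077/223)*(1/354) = -4033286/234819*1/354 = -2016643/41562963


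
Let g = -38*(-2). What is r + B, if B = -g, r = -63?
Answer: -139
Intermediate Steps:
g = 76
B = -76 (B = -1*76 = -76)
r + B = -63 - 76 = -139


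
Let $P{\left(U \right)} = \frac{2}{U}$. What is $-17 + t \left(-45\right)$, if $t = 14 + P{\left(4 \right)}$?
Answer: $- \frac{1339}{2} \approx -669.5$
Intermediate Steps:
$t = \frac{29}{2}$ ($t = 14 + \frac{2}{4} = 14 + 2 \cdot \frac{1}{4} = 14 + \frac{1}{2} = \frac{29}{2} \approx 14.5$)
$-17 + t \left(-45\right) = -17 + \frac{29}{2} \left(-45\right) = -17 - \frac{1305}{2} = - \frac{1339}{2}$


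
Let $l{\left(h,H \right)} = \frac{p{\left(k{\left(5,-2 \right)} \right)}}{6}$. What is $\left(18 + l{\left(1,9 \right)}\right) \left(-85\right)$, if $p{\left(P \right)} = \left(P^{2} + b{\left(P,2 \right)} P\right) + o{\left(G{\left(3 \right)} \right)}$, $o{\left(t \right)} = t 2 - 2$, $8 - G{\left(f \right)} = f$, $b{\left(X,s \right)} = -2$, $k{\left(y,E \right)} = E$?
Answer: $- \frac{5270}{3} \approx -1756.7$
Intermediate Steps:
$G{\left(f \right)} = 8 - f$
$o{\left(t \right)} = -2 + 2 t$ ($o{\left(t \right)} = 2 t - 2 = -2 + 2 t$)
$p{\left(P \right)} = 8 + P^{2} - 2 P$ ($p{\left(P \right)} = \left(P^{2} - 2 P\right) - \left(2 - 2 \left(8 - 3\right)\right) = \left(P^{2} - 2 P\right) + \left(-2 + 2 \cdot 5\right) = \left(P^{2} - 2 P\right) + \left(-2 + 10\right) = \left(P^{2} - 2 P\right) + 8 = 8 + P^{2} - 2 P$)
$l{\left(h,H \right)} = \frac{8}{3}$ ($l{\left(h,H \right)} = \frac{8 + \left(-2\right)^{2} - -4}{6} = \left(8 + 4 + 4\right) \frac{1}{6} = 16 \cdot \frac{1}{6} = \frac{8}{3}$)
$\left(18 + l{\left(1,9 \right)}\right) \left(-85\right) = \left(18 + \frac{8}{3}\right) \left(-85\right) = \frac{62}{3} \left(-85\right) = - \frac{5270}{3}$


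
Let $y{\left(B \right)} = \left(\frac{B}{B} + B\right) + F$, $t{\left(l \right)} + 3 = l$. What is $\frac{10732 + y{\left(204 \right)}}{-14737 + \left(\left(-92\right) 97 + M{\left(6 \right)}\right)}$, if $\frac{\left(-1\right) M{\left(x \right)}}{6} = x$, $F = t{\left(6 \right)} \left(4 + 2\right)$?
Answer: $- \frac{10955}{23697} \approx -0.46229$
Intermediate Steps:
$t{\left(l \right)} = -3 + l$
$F = 18$ ($F = \left(-3 + 6\right) \left(4 + 2\right) = 3 \cdot 6 = 18$)
$M{\left(x \right)} = - 6 x$
$y{\left(B \right)} = 19 + B$ ($y{\left(B \right)} = \left(\frac{B}{B} + B\right) + 18 = \left(1 + B\right) + 18 = 19 + B$)
$\frac{10732 + y{\left(204 \right)}}{-14737 + \left(\left(-92\right) 97 + M{\left(6 \right)}\right)} = \frac{10732 + \left(19 + 204\right)}{-14737 - 8960} = \frac{10732 + 223}{-14737 - 8960} = \frac{10955}{-14737 - 8960} = \frac{10955}{-23697} = 10955 \left(- \frac{1}{23697}\right) = - \frac{10955}{23697}$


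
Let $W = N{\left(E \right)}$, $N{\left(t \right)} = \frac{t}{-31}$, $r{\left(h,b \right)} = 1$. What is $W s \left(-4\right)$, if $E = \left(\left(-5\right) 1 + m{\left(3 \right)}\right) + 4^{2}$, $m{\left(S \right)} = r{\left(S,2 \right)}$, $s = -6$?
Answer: $- \frac{288}{31} \approx -9.2903$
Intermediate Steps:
$m{\left(S \right)} = 1$
$E = 12$ ($E = \left(\left(-5\right) 1 + 1\right) + 4^{2} = \left(-5 + 1\right) + 16 = -4 + 16 = 12$)
$N{\left(t \right)} = - \frac{t}{31}$ ($N{\left(t \right)} = t \left(- \frac{1}{31}\right) = - \frac{t}{31}$)
$W = - \frac{12}{31}$ ($W = \left(- \frac{1}{31}\right) 12 = - \frac{12}{31} \approx -0.3871$)
$W s \left(-4\right) = - \frac{12 \left(\left(-6\right) \left(-4\right)\right)}{31} = \left(- \frac{12}{31}\right) 24 = - \frac{288}{31}$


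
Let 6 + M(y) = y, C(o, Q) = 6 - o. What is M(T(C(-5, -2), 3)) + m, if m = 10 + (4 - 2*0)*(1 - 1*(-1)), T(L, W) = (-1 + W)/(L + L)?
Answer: 133/11 ≈ 12.091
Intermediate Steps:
T(L, W) = (-1 + W)/(2*L) (T(L, W) = (-1 + W)/((2*L)) = (-1 + W)*(1/(2*L)) = (-1 + W)/(2*L))
M(y) = -6 + y
m = 18 (m = 10 + (4 + 0)*(1 + 1) = 10 + 4*2 = 10 + 8 = 18)
M(T(C(-5, -2), 3)) + m = (-6 + (-1 + 3)/(2*(6 - 1*(-5)))) + 18 = (-6 + (½)*2/(6 + 5)) + 18 = (-6 + (½)*2/11) + 18 = (-6 + (½)*(1/11)*2) + 18 = (-6 + 1/11) + 18 = -65/11 + 18 = 133/11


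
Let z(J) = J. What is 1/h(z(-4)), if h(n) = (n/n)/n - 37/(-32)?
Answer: 32/29 ≈ 1.1034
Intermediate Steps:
h(n) = 37/32 + 1/n (h(n) = 1/n - 37*(-1/32) = 1/n + 37/32 = 37/32 + 1/n)
1/h(z(-4)) = 1/(37/32 + 1/(-4)) = 1/(37/32 - 1/4) = 1/(29/32) = 32/29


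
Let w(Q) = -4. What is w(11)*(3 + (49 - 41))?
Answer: -44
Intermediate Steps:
w(11)*(3 + (49 - 41)) = -4*(3 + (49 - 41)) = -4*(3 + 8) = -4*11 = -44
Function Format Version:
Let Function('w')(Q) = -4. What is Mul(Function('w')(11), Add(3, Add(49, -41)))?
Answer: -44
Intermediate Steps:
Mul(Function('w')(11), Add(3, Add(49, -41))) = Mul(-4, Add(3, Add(49, -41))) = Mul(-4, Add(3, 8)) = Mul(-4, 11) = -44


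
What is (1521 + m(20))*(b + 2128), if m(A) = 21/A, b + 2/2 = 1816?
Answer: 120028863/20 ≈ 6.0014e+6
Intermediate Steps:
b = 1815 (b = -1 + 1816 = 1815)
(1521 + m(20))*(b + 2128) = (1521 + 21/20)*(1815 + 2128) = (1521 + 21*(1/20))*3943 = (1521 + 21/20)*3943 = (30441/20)*3943 = 120028863/20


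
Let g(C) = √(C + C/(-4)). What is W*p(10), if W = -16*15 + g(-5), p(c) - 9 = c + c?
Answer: -6960 + 29*I*√15/2 ≈ -6960.0 + 56.158*I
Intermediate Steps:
g(C) = √3*√C/2 (g(C) = √(C + C*(-¼)) = √(C - C/4) = √(3*C/4) = √3*√C/2)
p(c) = 9 + 2*c (p(c) = 9 + (c + c) = 9 + 2*c)
W = -240 + I*√15/2 (W = -16*15 + √3*√(-5)/2 = -240 + √3*(I*√5)/2 = -240 + I*√15/2 ≈ -240.0 + 1.9365*I)
W*p(10) = (-240 + I*√15/2)*(9 + 2*10) = (-240 + I*√15/2)*(9 + 20) = (-240 + I*√15/2)*29 = -6960 + 29*I*√15/2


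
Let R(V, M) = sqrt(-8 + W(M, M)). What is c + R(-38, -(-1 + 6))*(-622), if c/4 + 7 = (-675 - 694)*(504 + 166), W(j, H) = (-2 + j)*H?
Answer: -3668948 - 1866*sqrt(3) ≈ -3.6722e+6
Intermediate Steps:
W(j, H) = H*(-2 + j)
R(V, M) = sqrt(-8 + M*(-2 + M))
c = -3668948 (c = -28 + 4*((-675 - 694)*(504 + 166)) = -28 + 4*(-1369*670) = -28 + 4*(-917230) = -28 - 3668920 = -3668948)
c + R(-38, -(-1 + 6))*(-622) = -3668948 + sqrt(-8 + (-(-1 + 6))*(-2 - (-1 + 6)))*(-622) = -3668948 + sqrt(-8 + (-1*5)*(-2 - 1*5))*(-622) = -3668948 + sqrt(-8 - 5*(-2 - 5))*(-622) = -3668948 + sqrt(-8 - 5*(-7))*(-622) = -3668948 + sqrt(-8 + 35)*(-622) = -3668948 + sqrt(27)*(-622) = -3668948 + (3*sqrt(3))*(-622) = -3668948 - 1866*sqrt(3)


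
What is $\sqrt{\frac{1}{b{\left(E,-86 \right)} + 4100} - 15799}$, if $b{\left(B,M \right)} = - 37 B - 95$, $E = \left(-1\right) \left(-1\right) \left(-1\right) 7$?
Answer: $\frac{3 i \sqrt{7979239190}}{2132} \approx 125.69 i$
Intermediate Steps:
$E = -7$ ($E = 1 \left(-1\right) 7 = \left(-1\right) 7 = -7$)
$b{\left(B,M \right)} = -95 - 37 B$
$\sqrt{\frac{1}{b{\left(E,-86 \right)} + 4100} - 15799} = \sqrt{\frac{1}{\left(-95 - -259\right) + 4100} - 15799} = \sqrt{\frac{1}{\left(-95 + 259\right) + 4100} - 15799} = \sqrt{\frac{1}{164 + 4100} - 15799} = \sqrt{\frac{1}{4264} - 15799} = \sqrt{- \frac{67366935}{4264}} = \frac{3 i \sqrt{7979239190}}{2132}$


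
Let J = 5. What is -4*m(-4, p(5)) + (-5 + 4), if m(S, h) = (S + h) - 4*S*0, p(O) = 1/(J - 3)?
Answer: 13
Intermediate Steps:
p(O) = ½ (p(O) = 1/(5 - 3) = 1/2 = ½)
m(S, h) = S + h (m(S, h) = (S + h) + 0 = S + h)
-4*m(-4, p(5)) + (-5 + 4) = -4*(-4 + ½) + (-5 + 4) = -4*(-7/2) - 1 = 14 - 1 = 13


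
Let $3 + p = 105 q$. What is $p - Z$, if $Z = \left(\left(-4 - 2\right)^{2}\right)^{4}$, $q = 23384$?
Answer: $775701$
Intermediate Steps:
$p = 2455317$ ($p = -3 + 105 \cdot 23384 = -3 + 2455320 = 2455317$)
$Z = 1679616$ ($Z = \left(\left(-6\right)^{2}\right)^{4} = 36^{4} = 1679616$)
$p - Z = 2455317 - 1679616 = 775701$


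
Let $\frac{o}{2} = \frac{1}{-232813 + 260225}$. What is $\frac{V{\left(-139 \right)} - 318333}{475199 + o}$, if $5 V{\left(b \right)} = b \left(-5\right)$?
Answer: $- \frac{4361166964}{6513077495} \approx -0.6696$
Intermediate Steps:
$V{\left(b \right)} = - b$ ($V{\left(b \right)} = \frac{b \left(-5\right)}{5} = \frac{\left(-5\right) b}{5} = - b$)
$o = \frac{1}{13706}$ ($o = \frac{2}{-232813 + 260225} = \frac{2}{27412} = 2 \cdot \frac{1}{27412} = \frac{1}{13706} \approx 7.2961 \cdot 10^{-5}$)
$\frac{V{\left(-139 \right)} - 318333}{475199 + o} = \frac{\left(-1\right) \left(-139\right) - 318333}{475199 + \frac{1}{13706}} = \frac{139 - 318333}{\frac{6513077495}{13706}} = \left(-318194\right) \frac{13706}{6513077495} = - \frac{4361166964}{6513077495}$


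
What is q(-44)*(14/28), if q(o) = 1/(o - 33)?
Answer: -1/154 ≈ -0.0064935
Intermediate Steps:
q(o) = 1/(-33 + o)
q(-44)*(14/28) = (14/28)/(-33 - 44) = (14*(1/28))/(-77) = -1/77*½ = -1/154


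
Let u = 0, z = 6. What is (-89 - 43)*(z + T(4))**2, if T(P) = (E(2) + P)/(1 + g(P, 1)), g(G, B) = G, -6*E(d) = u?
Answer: -152592/25 ≈ -6103.7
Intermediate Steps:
E(d) = 0 (E(d) = -1/6*0 = 0)
T(P) = P/(1 + P) (T(P) = (0 + P)/(1 + P) = P/(1 + P))
(-89 - 43)*(z + T(4))**2 = (-89 - 43)*(6 + 4/(1 + 4))**2 = -132*(6 + 4/5)**2 = -132*(34/5)**2 = -132*1156/25 = -152592/25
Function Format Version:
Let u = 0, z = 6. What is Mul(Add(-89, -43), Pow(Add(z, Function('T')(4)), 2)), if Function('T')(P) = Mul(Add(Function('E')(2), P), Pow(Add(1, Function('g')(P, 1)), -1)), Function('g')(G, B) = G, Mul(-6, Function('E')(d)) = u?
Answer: Rational(-152592, 25) ≈ -6103.7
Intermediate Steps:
Function('E')(d) = 0 (Function('E')(d) = Mul(Rational(-1, 6), 0) = 0)
Function('T')(P) = Mul(P, Pow(Add(1, P), -1)) (Function('T')(P) = Mul(Add(0, P), Pow(Add(1, P), -1)) = Mul(P, Pow(Add(1, P), -1)))
Mul(Add(-89, -43), Pow(Add(z, Function('T')(4)), 2)) = Mul(Add(-89, -43), Pow(Add(6, Mul(4, Pow(Add(1, 4), -1))), 2)) = Mul(-132, Pow(Add(6, Mul(4, Pow(5, -1))), 2)) = Mul(-132, Pow(Add(6, Mul(4, Rational(1, 5))), 2)) = Mul(-132, Pow(Add(6, Rational(4, 5)), 2)) = Mul(-132, Pow(Rational(34, 5), 2)) = Mul(-132, Rational(1156, 25)) = Rational(-152592, 25)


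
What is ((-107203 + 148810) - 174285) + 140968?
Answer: 8290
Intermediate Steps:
((-107203 + 148810) - 174285) + 140968 = (41607 - 174285) + 140968 = -132678 + 140968 = 8290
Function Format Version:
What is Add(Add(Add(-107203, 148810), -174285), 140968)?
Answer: 8290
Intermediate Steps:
Add(Add(Add(-107203, 148810), -174285), 140968) = Add(Add(41607, -174285), 140968) = Add(-132678, 140968) = 8290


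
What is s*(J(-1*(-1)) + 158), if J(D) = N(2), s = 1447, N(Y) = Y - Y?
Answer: 228626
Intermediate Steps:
N(Y) = 0
J(D) = 0
s*(J(-1*(-1)) + 158) = 1447*(0 + 158) = 1447*158 = 228626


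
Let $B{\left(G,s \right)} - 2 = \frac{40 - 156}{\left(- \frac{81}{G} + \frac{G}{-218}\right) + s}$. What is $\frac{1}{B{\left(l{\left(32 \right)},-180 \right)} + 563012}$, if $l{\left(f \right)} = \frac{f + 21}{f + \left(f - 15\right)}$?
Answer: $\frac{144305947}{81246334117194} \approx 1.7762 \cdot 10^{-6}$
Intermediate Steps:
$l{\left(f \right)} = \frac{21 + f}{-15 + 2 f}$ ($l{\left(f \right)} = \frac{21 + f}{f + \left(f - 15\right)} = \frac{21 + f}{f + \left(-15 + f\right)} = \frac{21 + f}{-15 + 2 f}$)
$B{\left(G,s \right)} = 2 - \frac{116}{s - \frac{81}{G} - \frac{G}{218}}$ ($B{\left(G,s \right)} = 2 + \frac{40 - 156}{\left(- \frac{81}{G} + \frac{G}{-218}\right) + s} = 2 - \frac{116}{\left(- \frac{81}{G} + G \left(- \frac{1}{218}\right)\right) + s} = 2 - \frac{116}{\left(- \frac{81}{G} - \frac{G}{218}\right) + s} = 2 - \frac{116}{s - \frac{81}{G} - \frac{G}{218}}$)
$\frac{1}{B{\left(l{\left(32 \right)},-180 \right)} + 563012} = \frac{1}{\frac{2 \left(17658 + \left(\frac{21 + 32}{-15 + 2 \cdot 32}\right)^{2} + 12644 \frac{21 + 32}{-15 + 2 \cdot 32} - 218 \frac{21 + 32}{-15 + 2 \cdot 32} \left(-180\right)\right)}{17658 + \left(\frac{21 + 32}{-15 + 2 \cdot 32}\right)^{2} - 218 \frac{21 + 32}{-15 + 2 \cdot 32} \left(-180\right)} + 563012} = \frac{1}{\frac{2 \left(17658 + \left(\frac{1}{-15 + 64} \cdot 53\right)^{2} + 12644 \frac{1}{-15 + 64} \cdot 53 - 218 \frac{1}{-15 + 64} \cdot 53 \left(-180\right)\right)}{17658 + \left(\frac{1}{-15 + 64} \cdot 53\right)^{2} - 218 \frac{1}{-15 + 64} \cdot 53 \left(-180\right)} + 563012} = \frac{1}{\frac{2 \left(17658 + \left(\frac{1}{49} \cdot 53\right)^{2} + 12644 \cdot \frac{1}{49} \cdot 53 - 218 \cdot \frac{1}{49} \cdot 53 \left(-180\right)\right)}{17658 + \left(\frac{1}{49} \cdot 53\right)^{2} - 218 \cdot \frac{1}{49} \cdot 53 \left(-180\right)} + 563012} = \frac{1}{\frac{2 \left(17658 + \left(\frac{53}{49}\right)^{2} + 12644 \cdot \frac{53}{49} - \frac{11554}{49} \left(-180\right)\right)}{17658 + \left(\frac{53}{49}\right)^{2} - \frac{11554}{49} \left(-180\right)} + 563012} = \frac{1}{\frac{2 \left(17658 + \frac{2809}{2401} + \frac{670132}{49} + \frac{2079720}{49}\right)}{17658 + \frac{2809}{2401} + \frac{2079720}{49}} + 563012} = \frac{1}{2 \frac{1}{\frac{144305947}{2401}} \cdot \frac{177142415}{2401} + 563012} = \frac{1}{2 \cdot \frac{2401}{144305947} \cdot \frac{177142415}{2401} + 563012} = \frac{1}{\frac{354284830}{144305947} + 563012} = \frac{1}{\frac{81246334117194}{144305947}} = \frac{144305947}{81246334117194}$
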